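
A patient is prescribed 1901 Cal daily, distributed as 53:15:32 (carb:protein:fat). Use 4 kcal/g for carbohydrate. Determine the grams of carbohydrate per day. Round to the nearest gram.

252 g/day

Carbohydrate energy = 53% × 1901 = 1007.53 kcal.
At 4 kcal/g: 1007.53 ÷ 4 = 251.8825 g.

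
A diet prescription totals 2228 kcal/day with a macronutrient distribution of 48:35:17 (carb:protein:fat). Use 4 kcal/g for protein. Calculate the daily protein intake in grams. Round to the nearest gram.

195 g/day

Protein energy = 35% × 2228 = 779.8 kcal.
At 4 kcal/g: 779.8 ÷ 4 = 194.95 g.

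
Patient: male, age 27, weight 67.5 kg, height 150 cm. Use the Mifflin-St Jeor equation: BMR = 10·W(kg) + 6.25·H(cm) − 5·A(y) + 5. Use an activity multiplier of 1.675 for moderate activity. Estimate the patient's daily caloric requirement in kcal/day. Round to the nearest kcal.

Mifflin-St Jeor (male): BMR = 10(67.5) + 6.25(150) − 5(27) + 5 = 675 + 937.5 − 135 + 5 = 1482.5 kcal/day.
TEE = BMR × activity factor = 1482.5 × 1.675 = 2483.1875 kcal/day.

2483 kcal/day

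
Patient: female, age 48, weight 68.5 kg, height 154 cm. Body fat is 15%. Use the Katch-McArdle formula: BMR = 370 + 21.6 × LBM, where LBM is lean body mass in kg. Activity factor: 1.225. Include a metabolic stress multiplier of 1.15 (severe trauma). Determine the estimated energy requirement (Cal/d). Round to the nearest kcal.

LBM = 68.5 × (1 − 0.15) = 58.225 kg. Katch-McArdle: BMR = 370 + 21.6 × 58.225 = 1627.66 kcal/day.
TEE = BMR × activity factor = 1627.66 × 1.225 = 1993.8835 kcal/day.
Apply stress factor: 1993.8835 × 1.15 = 2292.966 kcal/day.

2293 Cal/d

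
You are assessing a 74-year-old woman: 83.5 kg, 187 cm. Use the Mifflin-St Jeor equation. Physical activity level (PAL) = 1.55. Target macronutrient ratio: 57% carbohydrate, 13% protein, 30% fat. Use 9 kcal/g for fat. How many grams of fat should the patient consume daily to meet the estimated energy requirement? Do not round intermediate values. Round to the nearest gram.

Mifflin-St Jeor (female): BMR = 10(83.5) + 6.25(187) − 5(74) − 161 = 835 + 1168.75 − 370 − 161 = 1472.75 kcal/day.
TEE = 1472.75 × 1.55 = 2282.7625 kcal/day.
Fat energy = 30% × 2282.7625 = 684.8288 kcal.
Fat = 684.8288 ÷ 9 kcal/g = 76.0921 g.

76 g/day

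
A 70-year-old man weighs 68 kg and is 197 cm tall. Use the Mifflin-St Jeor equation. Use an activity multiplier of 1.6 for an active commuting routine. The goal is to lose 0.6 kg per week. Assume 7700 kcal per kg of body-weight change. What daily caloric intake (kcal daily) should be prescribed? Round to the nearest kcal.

Mifflin-St Jeor (male): BMR = 10(68) + 6.25(197) − 5(70) + 5 = 680 + 1231.25 − 350 + 5 = 1566.25 kcal/day.
TEE = 1566.25 × 1.6 = 2506 kcal/day.
Required daily deficit = 0.6 × 7700 ÷ 7 = 660 kcal/day.
Target intake = 2506 − 660 = 1846 kcal/day.

1846 kcal daily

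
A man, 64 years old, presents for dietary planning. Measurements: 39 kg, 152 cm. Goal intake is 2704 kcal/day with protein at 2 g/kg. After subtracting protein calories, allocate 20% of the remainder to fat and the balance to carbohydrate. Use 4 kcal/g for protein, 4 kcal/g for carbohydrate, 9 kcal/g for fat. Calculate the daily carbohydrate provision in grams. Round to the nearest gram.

478 g/day

Protein = 2 × 39 = 78 g → 78 × 4 = 312 kcal.
Non-protein calories = 2704 − 312 = 2392 kcal.
Fat: 20% × 2392 = 478.4 kcal; carbohydrate: 1913.6 kcal.
Carbohydrate: 1913.6 kcal ÷ 4 kcal/g = 478.4 g.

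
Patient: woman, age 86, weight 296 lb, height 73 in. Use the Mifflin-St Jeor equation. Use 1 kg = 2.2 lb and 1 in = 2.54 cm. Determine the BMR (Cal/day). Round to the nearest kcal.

Convert to metric: weight = 296 ÷ 2.2 = 134.5455 kg; height = 73 × 2.54 = 185.42 cm.
Mifflin-St Jeor (female): BMR = 10(134.5455) + 6.25(185.42) − 5(86) − 161 = 1345.4545 + 1158.875 − 430 − 161 = 1913.3295 kcal/day.

1913 Cal/day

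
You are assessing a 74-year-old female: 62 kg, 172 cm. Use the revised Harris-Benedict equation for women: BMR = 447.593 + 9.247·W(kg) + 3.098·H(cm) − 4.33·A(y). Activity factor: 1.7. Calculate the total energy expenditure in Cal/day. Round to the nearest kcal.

2097 Cal/day

Harris-Benedict: BMR = 447.593 + 9.247(62) + 3.098(172) − 4.33(74) = 1233.343 kcal/day.
TEE = BMR × activity factor = 1233.343 × 1.7 = 2096.6831 kcal/day.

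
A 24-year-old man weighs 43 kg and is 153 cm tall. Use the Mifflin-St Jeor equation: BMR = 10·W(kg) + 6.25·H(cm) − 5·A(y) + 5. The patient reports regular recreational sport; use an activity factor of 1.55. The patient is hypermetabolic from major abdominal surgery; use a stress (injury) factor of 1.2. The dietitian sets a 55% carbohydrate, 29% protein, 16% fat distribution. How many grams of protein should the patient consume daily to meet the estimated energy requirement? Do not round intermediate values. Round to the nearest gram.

Mifflin-St Jeor (male): BMR = 10(43) + 6.25(153) − 5(24) + 5 = 430 + 956.25 − 120 + 5 = 1271.25 kcal/day.
TEE = 1271.25 × 1.55 = 1970.4375 kcal/day.
With stress factor 1.2: 1970.4375 × 1.2 = 2364.525 kcal/day.
Protein energy = 29% × 2364.525 = 685.7123 kcal.
Protein = 685.7123 ÷ 4 kcal/g = 171.4281 g.

171 g/day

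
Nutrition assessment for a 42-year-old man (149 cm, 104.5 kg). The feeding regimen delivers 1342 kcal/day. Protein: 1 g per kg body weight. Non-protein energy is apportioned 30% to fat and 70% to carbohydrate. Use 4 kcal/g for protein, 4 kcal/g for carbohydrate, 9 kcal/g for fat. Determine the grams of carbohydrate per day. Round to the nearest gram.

162 g/day

Protein = 1 × 104.5 = 104.5 g → 104.5 × 4 = 418 kcal.
Non-protein calories = 1342 − 418 = 924 kcal.
Fat: 30% × 924 = 277.2 kcal; carbohydrate: 646.8 kcal.
Carbohydrate: 646.8 kcal ÷ 4 kcal/g = 161.7 g.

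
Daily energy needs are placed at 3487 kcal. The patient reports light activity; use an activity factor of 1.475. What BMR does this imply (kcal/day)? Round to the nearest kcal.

BMR = TEE ÷ activity factor = 3487 ÷ 1.475 = 2364.0678 kcal/day.

2364 kcal/day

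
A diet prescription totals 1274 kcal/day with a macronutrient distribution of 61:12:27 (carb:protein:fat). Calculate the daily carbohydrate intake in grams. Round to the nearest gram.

194 g/day

Carbohydrate energy = 61% × 1274 = 777.14 kcal.
At 4 kcal/g: 777.14 ÷ 4 = 194.285 g.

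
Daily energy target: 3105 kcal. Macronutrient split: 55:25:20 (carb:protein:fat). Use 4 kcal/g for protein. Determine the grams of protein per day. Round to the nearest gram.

Protein energy = 25% × 3105 = 776.25 kcal.
At 4 kcal/g: 776.25 ÷ 4 = 194.0625 g.

194 g/day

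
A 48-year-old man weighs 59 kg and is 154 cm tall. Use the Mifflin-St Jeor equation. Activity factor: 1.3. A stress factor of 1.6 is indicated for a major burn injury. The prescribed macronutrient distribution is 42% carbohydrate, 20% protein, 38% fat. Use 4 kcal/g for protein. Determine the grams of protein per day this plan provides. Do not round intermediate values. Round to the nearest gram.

Mifflin-St Jeor (male): BMR = 10(59) + 6.25(154) − 5(48) + 5 = 590 + 962.5 − 240 + 5 = 1317.5 kcal/day.
TEE = 1317.5 × 1.3 = 1712.75 kcal/day.
With stress factor 1.6: 1712.75 × 1.6 = 2740.4 kcal/day.
Protein energy = 20% × 2740.4 = 548.08 kcal.
Protein = 548.08 ÷ 4 kcal/g = 137.02 g.

137 g/day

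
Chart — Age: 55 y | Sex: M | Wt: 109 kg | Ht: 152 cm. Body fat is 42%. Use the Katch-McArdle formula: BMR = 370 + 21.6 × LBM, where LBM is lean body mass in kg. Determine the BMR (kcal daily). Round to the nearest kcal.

1736 kcal daily

LBM = 109 × (1 − 0.42) = 63.22 kg. Katch-McArdle: BMR = 370 + 21.6 × 63.22 = 1735.552 kcal/day.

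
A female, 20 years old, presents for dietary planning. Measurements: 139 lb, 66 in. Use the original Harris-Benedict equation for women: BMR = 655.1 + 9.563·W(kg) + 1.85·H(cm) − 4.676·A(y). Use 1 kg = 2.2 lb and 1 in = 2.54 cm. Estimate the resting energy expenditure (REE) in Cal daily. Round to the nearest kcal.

1476 Cal daily

Convert to metric: weight = 139 ÷ 2.2 = 63.1818 kg; height = 66 × 2.54 = 167.64 cm.
Harris-Benedict: BMR = 655.1 + 9.563(63.1818) + 1.85(167.64) − 4.676(20) = 1475.9217 kcal/day.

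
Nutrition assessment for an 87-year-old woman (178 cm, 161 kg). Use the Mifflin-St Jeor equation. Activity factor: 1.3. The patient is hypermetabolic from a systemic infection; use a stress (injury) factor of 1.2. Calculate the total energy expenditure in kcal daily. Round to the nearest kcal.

3317 kcal daily

Mifflin-St Jeor (female): BMR = 10(161) + 6.25(178) − 5(87) − 161 = 1610 + 1112.5 − 435 − 161 = 2126.5 kcal/day.
TEE = BMR × activity factor = 2126.5 × 1.3 = 2764.45 kcal/day.
Apply stress factor: 2764.45 × 1.2 = 3317.34 kcal/day.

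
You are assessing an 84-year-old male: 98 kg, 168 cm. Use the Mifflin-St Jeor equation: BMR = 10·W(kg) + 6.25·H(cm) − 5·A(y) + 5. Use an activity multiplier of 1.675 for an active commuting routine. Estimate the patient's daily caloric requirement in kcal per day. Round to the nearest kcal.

Mifflin-St Jeor (male): BMR = 10(98) + 6.25(168) − 5(84) + 5 = 980 + 1050 − 420 + 5 = 1615 kcal/day.
TEE = BMR × activity factor = 1615 × 1.675 = 2705.125 kcal/day.

2705 kcal per day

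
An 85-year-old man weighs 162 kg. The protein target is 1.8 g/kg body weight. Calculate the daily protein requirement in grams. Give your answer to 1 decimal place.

Protein = 1.8 g/kg × 162 kg = 291.6 g/day.

291.6 g/day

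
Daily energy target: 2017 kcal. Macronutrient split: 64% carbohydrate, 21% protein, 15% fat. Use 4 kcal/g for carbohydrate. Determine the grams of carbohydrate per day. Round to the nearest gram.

323 g/day

Carbohydrate energy = 64% × 2017 = 1290.88 kcal.
At 4 kcal/g: 1290.88 ÷ 4 = 322.72 g.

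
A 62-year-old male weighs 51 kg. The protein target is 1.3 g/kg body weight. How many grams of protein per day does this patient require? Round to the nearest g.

66 g/day

Protein = 1.3 g/kg × 51 kg = 66.3 g/day.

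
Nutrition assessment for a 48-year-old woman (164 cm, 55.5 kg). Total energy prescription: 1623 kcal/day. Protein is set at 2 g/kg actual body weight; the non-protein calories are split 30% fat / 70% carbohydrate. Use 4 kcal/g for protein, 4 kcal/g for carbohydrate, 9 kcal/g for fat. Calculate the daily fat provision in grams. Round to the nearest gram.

Protein = 2 × 55.5 = 111 g → 111 × 4 = 444 kcal.
Non-protein calories = 1623 − 444 = 1179 kcal.
Fat: 30% × 1179 = 353.7 kcal; carbohydrate: 825.3 kcal.
Fat: 353.7 kcal ÷ 9 kcal/g = 39.3 g.

39 g/day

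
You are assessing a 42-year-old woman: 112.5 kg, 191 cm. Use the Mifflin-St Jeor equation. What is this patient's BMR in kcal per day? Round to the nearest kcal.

Mifflin-St Jeor (female): BMR = 10(112.5) + 6.25(191) − 5(42) − 161 = 1125 + 1193.75 − 210 − 161 = 1947.75 kcal/day.

1948 kcal per day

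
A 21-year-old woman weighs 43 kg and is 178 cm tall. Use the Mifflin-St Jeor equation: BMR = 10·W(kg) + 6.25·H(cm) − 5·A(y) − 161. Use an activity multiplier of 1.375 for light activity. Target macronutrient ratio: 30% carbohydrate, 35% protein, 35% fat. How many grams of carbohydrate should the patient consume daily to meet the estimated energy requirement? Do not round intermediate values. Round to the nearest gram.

Mifflin-St Jeor (female): BMR = 10(43) + 6.25(178) − 5(21) − 161 = 430 + 1112.5 − 105 − 161 = 1276.5 kcal/day.
TEE = 1276.5 × 1.375 = 1755.1875 kcal/day.
Carbohydrate energy = 30% × 1755.1875 = 526.5563 kcal.
Carbohydrate = 526.5563 ÷ 4 kcal/g = 131.6391 g.

132 g/day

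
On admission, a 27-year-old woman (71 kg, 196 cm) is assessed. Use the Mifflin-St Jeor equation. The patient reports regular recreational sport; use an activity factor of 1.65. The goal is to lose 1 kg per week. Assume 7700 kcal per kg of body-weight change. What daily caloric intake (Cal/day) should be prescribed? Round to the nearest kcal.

1604 Cal/day

Mifflin-St Jeor (female): BMR = 10(71) + 6.25(196) − 5(27) − 161 = 710 + 1225 − 135 − 161 = 1639 kcal/day.
TEE = 1639 × 1.65 = 2704.35 kcal/day.
Required daily deficit = 1 × 7700 ÷ 7 = 1100 kcal/day.
Target intake = 2704.35 − 1100 = 1604.35 kcal/day.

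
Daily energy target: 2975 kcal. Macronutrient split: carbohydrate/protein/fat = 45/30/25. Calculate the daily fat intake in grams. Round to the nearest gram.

Fat energy = 25% × 2975 = 743.75 kcal.
At 9 kcal/g: 743.75 ÷ 9 = 82.6389 g.

83 g/day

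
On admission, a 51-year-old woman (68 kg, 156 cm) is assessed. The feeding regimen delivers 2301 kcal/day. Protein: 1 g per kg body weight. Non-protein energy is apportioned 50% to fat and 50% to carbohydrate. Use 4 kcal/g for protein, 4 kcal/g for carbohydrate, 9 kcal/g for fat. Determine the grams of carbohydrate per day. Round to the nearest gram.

254 g/day

Protein = 1 × 68 = 68 g → 68 × 4 = 272 kcal.
Non-protein calories = 2301 − 272 = 2029 kcal.
Fat: 50% × 2029 = 1014.5 kcal; carbohydrate: 1014.5 kcal.
Carbohydrate: 1014.5 kcal ÷ 4 kcal/g = 253.625 g.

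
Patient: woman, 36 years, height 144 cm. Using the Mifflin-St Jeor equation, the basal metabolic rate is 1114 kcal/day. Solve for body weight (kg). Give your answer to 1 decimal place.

55.5 kg

1114 = 10·W + 6.25(144) − 5(36) − 161
10·W = 1114 − 559 = 555, so W = 55.5 kg.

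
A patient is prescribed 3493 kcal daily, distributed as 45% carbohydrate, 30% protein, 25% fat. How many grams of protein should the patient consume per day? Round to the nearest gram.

262 g/day

Protein energy = 30% × 3493 = 1047.9 kcal.
At 4 kcal/g: 1047.9 ÷ 4 = 261.975 g.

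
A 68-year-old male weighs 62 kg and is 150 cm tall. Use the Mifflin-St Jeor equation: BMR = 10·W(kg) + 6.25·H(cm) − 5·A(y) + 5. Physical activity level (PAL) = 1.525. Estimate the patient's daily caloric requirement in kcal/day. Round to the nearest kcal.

Mifflin-St Jeor (male): BMR = 10(62) + 6.25(150) − 5(68) + 5 = 620 + 937.5 − 340 + 5 = 1222.5 kcal/day.
TEE = BMR × activity factor = 1222.5 × 1.525 = 1864.3125 kcal/day.

1864 kcal/day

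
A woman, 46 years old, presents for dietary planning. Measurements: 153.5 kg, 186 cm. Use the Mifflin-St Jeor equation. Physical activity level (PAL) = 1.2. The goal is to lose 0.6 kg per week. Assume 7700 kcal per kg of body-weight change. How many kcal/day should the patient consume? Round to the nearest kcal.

2108 kcal/day

Mifflin-St Jeor (female): BMR = 10(153.5) + 6.25(186) − 5(46) − 161 = 1535 + 1162.5 − 230 − 161 = 2306.5 kcal/day.
TEE = 2306.5 × 1.2 = 2767.8 kcal/day.
Required daily deficit = 0.6 × 7700 ÷ 7 = 660 kcal/day.
Target intake = 2767.8 − 660 = 2107.8 kcal/day.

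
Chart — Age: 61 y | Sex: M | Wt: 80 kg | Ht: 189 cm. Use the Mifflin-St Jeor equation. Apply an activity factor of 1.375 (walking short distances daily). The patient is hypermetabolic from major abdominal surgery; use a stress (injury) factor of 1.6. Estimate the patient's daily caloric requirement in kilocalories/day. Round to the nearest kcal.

3699 kilocalories/day

Mifflin-St Jeor (male): BMR = 10(80) + 6.25(189) − 5(61) + 5 = 800 + 1181.25 − 305 + 5 = 1681.25 kcal/day.
TEE = BMR × activity factor = 1681.25 × 1.375 = 2311.7188 kcal/day.
Apply stress factor: 2311.7188 × 1.6 = 3698.75 kcal/day.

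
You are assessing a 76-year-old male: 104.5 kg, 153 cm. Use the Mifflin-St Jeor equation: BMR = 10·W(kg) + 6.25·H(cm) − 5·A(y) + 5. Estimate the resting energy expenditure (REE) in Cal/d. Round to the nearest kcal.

1626 Cal/d

Mifflin-St Jeor (male): BMR = 10(104.5) + 6.25(153) − 5(76) + 5 = 1045 + 956.25 − 380 + 5 = 1626.25 kcal/day.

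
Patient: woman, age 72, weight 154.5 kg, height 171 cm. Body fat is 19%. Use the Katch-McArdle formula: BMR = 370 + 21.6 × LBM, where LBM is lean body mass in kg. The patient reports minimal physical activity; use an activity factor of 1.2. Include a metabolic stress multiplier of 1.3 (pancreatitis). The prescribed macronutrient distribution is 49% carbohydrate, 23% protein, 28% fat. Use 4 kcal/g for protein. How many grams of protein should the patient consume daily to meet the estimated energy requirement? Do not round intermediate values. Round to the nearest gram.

LBM = 154.5 × (1 − 0.19) = 125.145 kg. Katch-McArdle: BMR = 370 + 21.6 × 125.145 = 3073.132 kcal/day.
TEE = 3073.132 × 1.2 = 3687.7584 kcal/day.
With stress factor 1.3: 3687.7584 × 1.3 = 4794.0859 kcal/day.
Protein energy = 23% × 4794.0859 = 1102.6398 kcal.
Protein = 1102.6398 ÷ 4 kcal/g = 275.6599 g.

276 g/day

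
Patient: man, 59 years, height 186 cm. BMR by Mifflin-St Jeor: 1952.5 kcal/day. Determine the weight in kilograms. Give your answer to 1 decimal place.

1952.5 = 10·W + 6.25(186) − 5(59) + 5
10·W = 1952.5 − 872.5 = 1080, so W = 108 kg.

108.0 kg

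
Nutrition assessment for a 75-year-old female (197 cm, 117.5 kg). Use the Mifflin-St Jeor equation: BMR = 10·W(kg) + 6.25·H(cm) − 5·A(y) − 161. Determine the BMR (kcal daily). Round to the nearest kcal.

1870 kcal daily

Mifflin-St Jeor (female): BMR = 10(117.5) + 6.25(197) − 5(75) − 161 = 1175 + 1231.25 − 375 − 161 = 1870.25 kcal/day.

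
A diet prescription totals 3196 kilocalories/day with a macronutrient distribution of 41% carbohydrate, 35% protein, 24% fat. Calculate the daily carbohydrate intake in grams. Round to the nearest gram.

Carbohydrate energy = 41% × 3196 = 1310.36 kcal.
At 4 kcal/g: 1310.36 ÷ 4 = 327.59 g.

328 g/day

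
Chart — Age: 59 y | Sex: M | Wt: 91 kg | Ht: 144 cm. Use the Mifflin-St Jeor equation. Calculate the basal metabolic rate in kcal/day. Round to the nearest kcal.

Mifflin-St Jeor (male): BMR = 10(91) + 6.25(144) − 5(59) + 5 = 910 + 900 − 295 + 5 = 1520 kcal/day.

1520 kcal/day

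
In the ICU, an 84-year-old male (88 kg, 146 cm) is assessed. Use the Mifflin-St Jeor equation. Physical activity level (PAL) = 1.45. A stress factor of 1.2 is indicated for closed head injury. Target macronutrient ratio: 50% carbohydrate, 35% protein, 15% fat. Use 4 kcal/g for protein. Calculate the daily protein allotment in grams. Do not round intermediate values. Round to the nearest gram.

210 g/day

Mifflin-St Jeor (male): BMR = 10(88) + 6.25(146) − 5(84) + 5 = 880 + 912.5 − 420 + 5 = 1377.5 kcal/day.
TEE = 1377.5 × 1.45 = 1997.375 kcal/day.
With stress factor 1.2: 1997.375 × 1.2 = 2396.85 kcal/day.
Protein energy = 35% × 2396.85 = 838.8975 kcal.
Protein = 838.8975 ÷ 4 kcal/g = 209.7244 g.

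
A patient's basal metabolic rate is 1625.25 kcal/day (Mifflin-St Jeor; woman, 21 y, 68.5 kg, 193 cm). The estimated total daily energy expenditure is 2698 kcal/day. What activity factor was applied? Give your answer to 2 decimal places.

1.66

Activity factor = TEE ÷ BMR = 2698 ÷ 1625.25 = 1.66.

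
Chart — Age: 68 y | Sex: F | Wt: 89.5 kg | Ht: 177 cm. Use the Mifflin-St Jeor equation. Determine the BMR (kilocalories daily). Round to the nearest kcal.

Mifflin-St Jeor (female): BMR = 10(89.5) + 6.25(177) − 5(68) − 161 = 895 + 1106.25 − 340 − 161 = 1500.25 kcal/day.

1500 kilocalories daily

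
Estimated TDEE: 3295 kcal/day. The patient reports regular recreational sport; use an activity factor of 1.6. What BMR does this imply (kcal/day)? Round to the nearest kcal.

2059 kcal/day

BMR = TEE ÷ activity factor = 3295 ÷ 1.6 = 2059.375 kcal/day.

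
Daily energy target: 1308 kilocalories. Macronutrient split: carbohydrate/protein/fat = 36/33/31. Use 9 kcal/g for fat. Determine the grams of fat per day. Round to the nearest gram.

Fat energy = 31% × 1308 = 405.48 kcal.
At 9 kcal/g: 405.48 ÷ 9 = 45.0533 g.

45 g/day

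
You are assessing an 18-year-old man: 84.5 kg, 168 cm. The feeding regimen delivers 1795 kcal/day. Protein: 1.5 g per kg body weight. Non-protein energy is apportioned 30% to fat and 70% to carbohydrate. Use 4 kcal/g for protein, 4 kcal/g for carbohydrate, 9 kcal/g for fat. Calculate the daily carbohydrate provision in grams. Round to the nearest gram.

Protein = 1.5 × 84.5 = 126.75 g → 126.75 × 4 = 507 kcal.
Non-protein calories = 1795 − 507 = 1288 kcal.
Fat: 30% × 1288 = 386.4 kcal; carbohydrate: 901.6 kcal.
Carbohydrate: 901.6 kcal ÷ 4 kcal/g = 225.4 g.

225 g/day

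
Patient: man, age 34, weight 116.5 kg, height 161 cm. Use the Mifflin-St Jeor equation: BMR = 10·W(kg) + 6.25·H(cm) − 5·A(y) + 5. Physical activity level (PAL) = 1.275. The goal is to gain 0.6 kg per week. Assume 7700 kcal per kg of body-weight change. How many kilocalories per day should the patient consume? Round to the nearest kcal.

Mifflin-St Jeor (male): BMR = 10(116.5) + 6.25(161) − 5(34) + 5 = 1165 + 1006.25 − 170 + 5 = 2006.25 kcal/day.
TEE = 2006.25 × 1.275 = 2557.9688 kcal/day.
Required daily surplus = 0.6 × 7700 ÷ 7 = 660 kcal/day.
Target intake = 2557.9688 + 660 = 3217.9688 kcal/day.

3218 kilocalories per day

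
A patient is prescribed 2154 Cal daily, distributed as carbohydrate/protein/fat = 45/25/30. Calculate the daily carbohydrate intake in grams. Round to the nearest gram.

Carbohydrate energy = 45% × 2154 = 969.3 kcal.
At 4 kcal/g: 969.3 ÷ 4 = 242.325 g.

242 g/day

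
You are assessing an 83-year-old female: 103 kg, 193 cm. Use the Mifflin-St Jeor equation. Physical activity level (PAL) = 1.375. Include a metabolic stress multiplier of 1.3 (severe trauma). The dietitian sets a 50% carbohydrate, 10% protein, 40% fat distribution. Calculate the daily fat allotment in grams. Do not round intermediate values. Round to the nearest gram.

132 g/day

Mifflin-St Jeor (female): BMR = 10(103) + 6.25(193) − 5(83) − 161 = 1030 + 1206.25 − 415 − 161 = 1660.25 kcal/day.
TEE = 1660.25 × 1.375 = 2282.8438 kcal/day.
With stress factor 1.3: 2282.8438 × 1.3 = 2967.6969 kcal/day.
Fat energy = 40% × 2967.6969 = 1187.0788 kcal.
Fat = 1187.0788 ÷ 9 kcal/g = 131.8976 g.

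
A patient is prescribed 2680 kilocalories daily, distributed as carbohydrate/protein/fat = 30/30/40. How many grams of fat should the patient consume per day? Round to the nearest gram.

Fat energy = 40% × 2680 = 1072 kcal.
At 9 kcal/g: 1072 ÷ 9 = 119.1111 g.

119 g/day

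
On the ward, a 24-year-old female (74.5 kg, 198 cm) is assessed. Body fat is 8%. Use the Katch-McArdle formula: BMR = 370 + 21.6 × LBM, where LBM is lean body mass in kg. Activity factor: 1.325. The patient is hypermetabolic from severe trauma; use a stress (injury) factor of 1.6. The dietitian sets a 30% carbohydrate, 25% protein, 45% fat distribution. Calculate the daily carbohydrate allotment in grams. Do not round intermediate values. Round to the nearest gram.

294 g/day

LBM = 74.5 × (1 − 0.08) = 68.54 kg. Katch-McArdle: BMR = 370 + 21.6 × 68.54 = 1850.464 kcal/day.
TEE = 1850.464 × 1.325 = 2451.8648 kcal/day.
With stress factor 1.6: 2451.8648 × 1.6 = 3922.9837 kcal/day.
Carbohydrate energy = 30% × 3922.9837 = 1176.8951 kcal.
Carbohydrate = 1176.8951 ÷ 4 kcal/g = 294.2238 g.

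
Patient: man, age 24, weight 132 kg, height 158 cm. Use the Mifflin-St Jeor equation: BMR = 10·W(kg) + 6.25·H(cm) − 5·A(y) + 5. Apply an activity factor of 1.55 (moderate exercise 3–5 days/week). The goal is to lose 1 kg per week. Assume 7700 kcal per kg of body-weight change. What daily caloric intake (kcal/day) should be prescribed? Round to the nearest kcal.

Mifflin-St Jeor (male): BMR = 10(132) + 6.25(158) − 5(24) + 5 = 1320 + 987.5 − 120 + 5 = 2192.5 kcal/day.
TEE = 2192.5 × 1.55 = 3398.375 kcal/day.
Required daily deficit = 1 × 7700 ÷ 7 = 1100 kcal/day.
Target intake = 3398.375 − 1100 = 2298.375 kcal/day.

2298 kcal/day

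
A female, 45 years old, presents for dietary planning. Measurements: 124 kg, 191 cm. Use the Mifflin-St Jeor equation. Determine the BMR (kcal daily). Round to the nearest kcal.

Mifflin-St Jeor (female): BMR = 10(124) + 6.25(191) − 5(45) − 161 = 1240 + 1193.75 − 225 − 161 = 2047.75 kcal/day.

2048 kcal daily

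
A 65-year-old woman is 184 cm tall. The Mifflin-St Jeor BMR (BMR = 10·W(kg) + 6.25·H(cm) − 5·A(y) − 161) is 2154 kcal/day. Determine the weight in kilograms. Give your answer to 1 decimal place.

2154 = 10·W + 6.25(184) − 5(65) − 161
10·W = 2154 − 664 = 1490, so W = 149 kg.

149.0 kg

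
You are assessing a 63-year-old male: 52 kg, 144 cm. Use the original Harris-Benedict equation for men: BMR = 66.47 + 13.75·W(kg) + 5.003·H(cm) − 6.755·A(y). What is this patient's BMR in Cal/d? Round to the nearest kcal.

Harris-Benedict: BMR = 66.47 + 13.75(52) + 5.003(144) − 6.755(63) = 1076.337 kcal/day.

1076 Cal/d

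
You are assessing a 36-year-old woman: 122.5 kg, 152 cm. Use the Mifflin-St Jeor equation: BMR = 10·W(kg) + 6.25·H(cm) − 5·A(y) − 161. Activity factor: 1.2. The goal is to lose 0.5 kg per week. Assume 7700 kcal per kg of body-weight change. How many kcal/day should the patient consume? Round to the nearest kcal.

Mifflin-St Jeor (female): BMR = 10(122.5) + 6.25(152) − 5(36) − 161 = 1225 + 950 − 180 − 161 = 1834 kcal/day.
TEE = 1834 × 1.2 = 2200.8 kcal/day.
Required daily deficit = 0.5 × 7700 ÷ 7 = 550 kcal/day.
Target intake = 2200.8 − 550 = 1650.8 kcal/day.

1651 kcal/day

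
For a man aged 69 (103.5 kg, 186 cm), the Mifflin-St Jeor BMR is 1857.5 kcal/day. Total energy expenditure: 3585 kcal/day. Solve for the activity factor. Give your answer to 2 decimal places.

1.93

Activity factor = TEE ÷ BMR = 3585 ÷ 1857.5 = 1.93.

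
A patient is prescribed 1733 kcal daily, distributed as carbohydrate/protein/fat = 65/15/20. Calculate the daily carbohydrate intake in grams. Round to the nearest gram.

282 g/day

Carbohydrate energy = 65% × 1733 = 1126.45 kcal.
At 4 kcal/g: 1126.45 ÷ 4 = 281.6125 g.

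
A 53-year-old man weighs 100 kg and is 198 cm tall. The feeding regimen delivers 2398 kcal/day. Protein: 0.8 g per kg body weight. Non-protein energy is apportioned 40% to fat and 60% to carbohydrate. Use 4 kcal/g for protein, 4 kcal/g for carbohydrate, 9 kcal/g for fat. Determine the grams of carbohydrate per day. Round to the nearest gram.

Protein = 0.8 × 100 = 80 g → 80 × 4 = 320 kcal.
Non-protein calories = 2398 − 320 = 2078 kcal.
Fat: 40% × 2078 = 831.2 kcal; carbohydrate: 1246.8 kcal.
Carbohydrate: 1246.8 kcal ÷ 4 kcal/g = 311.7 g.

312 g/day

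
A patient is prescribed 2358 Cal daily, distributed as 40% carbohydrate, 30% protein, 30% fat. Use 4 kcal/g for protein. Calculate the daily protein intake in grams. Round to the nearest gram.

Protein energy = 30% × 2358 = 707.4 kcal.
At 4 kcal/g: 707.4 ÷ 4 = 176.85 g.

177 g/day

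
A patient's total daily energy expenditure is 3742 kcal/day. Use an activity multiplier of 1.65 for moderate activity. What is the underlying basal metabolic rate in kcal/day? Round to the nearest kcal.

2268 kcal/day

BMR = TEE ÷ activity factor = 3742 ÷ 1.65 = 2267.8788 kcal/day.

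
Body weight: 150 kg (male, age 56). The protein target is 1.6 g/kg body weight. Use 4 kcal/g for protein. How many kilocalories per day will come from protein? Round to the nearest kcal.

Protein = 1.6 g/kg × 150 kg = 240 g/day.
Protein energy = 240 g × 4 kcal/g = 960 kcal/day.

960 kcal/day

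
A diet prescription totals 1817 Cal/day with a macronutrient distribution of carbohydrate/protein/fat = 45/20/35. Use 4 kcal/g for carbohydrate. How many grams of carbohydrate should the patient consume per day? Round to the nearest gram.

204 g/day

Carbohydrate energy = 45% × 1817 = 817.65 kcal.
At 4 kcal/g: 817.65 ÷ 4 = 204.4125 g.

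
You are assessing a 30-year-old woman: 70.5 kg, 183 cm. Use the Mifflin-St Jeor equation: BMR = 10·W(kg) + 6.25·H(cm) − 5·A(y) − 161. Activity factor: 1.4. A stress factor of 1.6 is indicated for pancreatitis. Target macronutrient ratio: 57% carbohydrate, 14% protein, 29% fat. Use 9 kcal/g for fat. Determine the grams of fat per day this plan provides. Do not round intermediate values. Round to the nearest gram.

Mifflin-St Jeor (female): BMR = 10(70.5) + 6.25(183) − 5(30) − 161 = 705 + 1143.75 − 150 − 161 = 1537.75 kcal/day.
TEE = 1537.75 × 1.4 = 2152.85 kcal/day.
With stress factor 1.6: 2152.85 × 1.6 = 3444.56 kcal/day.
Fat energy = 29% × 3444.56 = 998.9224 kcal.
Fat = 998.9224 ÷ 9 kcal/g = 110.9914 g.

111 g/day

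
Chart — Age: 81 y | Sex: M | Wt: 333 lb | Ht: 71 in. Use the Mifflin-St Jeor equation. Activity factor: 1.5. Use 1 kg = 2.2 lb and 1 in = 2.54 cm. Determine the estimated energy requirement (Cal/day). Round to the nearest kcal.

Convert to metric: weight = 333 ÷ 2.2 = 151.3636 kg; height = 71 × 2.54 = 180.34 cm.
Mifflin-St Jeor (male): BMR = 10(151.3636) + 6.25(180.34) − 5(81) + 5 = 1513.6364 + 1127.125 − 405 + 5 = 2240.7614 kcal/day.
TEE = BMR × activity factor = 2240.7614 × 1.5 = 3361.142 kcal/day.

3361 Cal/day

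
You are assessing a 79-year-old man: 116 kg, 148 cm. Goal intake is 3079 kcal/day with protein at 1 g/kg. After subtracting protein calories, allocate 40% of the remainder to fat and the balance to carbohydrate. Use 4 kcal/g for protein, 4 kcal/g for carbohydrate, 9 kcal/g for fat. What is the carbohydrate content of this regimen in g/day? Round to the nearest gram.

Protein = 1 × 116 = 116 g → 116 × 4 = 464 kcal.
Non-protein calories = 3079 − 464 = 2615 kcal.
Fat: 40% × 2615 = 1046 kcal; carbohydrate: 1569 kcal.
Carbohydrate: 1569 kcal ÷ 4 kcal/g = 392.25 g.

392 g/day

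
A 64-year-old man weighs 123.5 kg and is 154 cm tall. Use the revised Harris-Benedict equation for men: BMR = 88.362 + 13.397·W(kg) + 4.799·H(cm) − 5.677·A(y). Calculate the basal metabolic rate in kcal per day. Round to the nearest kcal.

Harris-Benedict: BMR = 88.362 + 13.397(123.5) + 4.799(154) − 5.677(64) = 2118.6095 kcal/day.

2119 kcal per day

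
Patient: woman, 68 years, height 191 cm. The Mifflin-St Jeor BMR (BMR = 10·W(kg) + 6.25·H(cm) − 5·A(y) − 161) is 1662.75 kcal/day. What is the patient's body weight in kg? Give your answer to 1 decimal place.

97.0 kg

1662.75 = 10·W + 6.25(191) − 5(68) − 161
10·W = 1662.75 − 692.75 = 970, so W = 97 kg.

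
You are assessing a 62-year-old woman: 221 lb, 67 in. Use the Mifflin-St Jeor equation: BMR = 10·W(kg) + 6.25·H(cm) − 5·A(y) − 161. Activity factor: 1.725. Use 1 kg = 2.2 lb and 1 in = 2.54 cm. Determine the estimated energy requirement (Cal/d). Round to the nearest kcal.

2755 Cal/d

Convert to metric: weight = 221 ÷ 2.2 = 100.4545 kg; height = 67 × 2.54 = 170.18 cm.
Mifflin-St Jeor (female): BMR = 10(100.4545) + 6.25(170.18) − 5(62) − 161 = 1004.5455 + 1063.625 − 310 − 161 = 1597.1705 kcal/day.
TEE = BMR × activity factor = 1597.1705 × 1.725 = 2755.119 kcal/day.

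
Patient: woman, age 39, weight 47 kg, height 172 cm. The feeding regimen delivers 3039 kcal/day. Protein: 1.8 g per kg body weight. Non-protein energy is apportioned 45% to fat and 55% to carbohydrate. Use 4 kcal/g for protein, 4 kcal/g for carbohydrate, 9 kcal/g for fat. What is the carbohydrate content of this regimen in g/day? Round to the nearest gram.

371 g/day

Protein = 1.8 × 47 = 84.6 g → 84.6 × 4 = 338.4 kcal.
Non-protein calories = 3039 − 338.4 = 2700.6 kcal.
Fat: 45% × 2700.6 = 1215.27 kcal; carbohydrate: 1485.33 kcal.
Carbohydrate: 1485.33 kcal ÷ 4 kcal/g = 371.3325 g.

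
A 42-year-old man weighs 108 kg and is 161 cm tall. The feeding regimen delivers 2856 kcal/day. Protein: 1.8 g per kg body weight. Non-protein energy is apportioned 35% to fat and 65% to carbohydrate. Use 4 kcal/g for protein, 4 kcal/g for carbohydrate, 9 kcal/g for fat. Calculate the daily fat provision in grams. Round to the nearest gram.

Protein = 1.8 × 108 = 194.4 g → 194.4 × 4 = 777.6 kcal.
Non-protein calories = 2856 − 777.6 = 2078.4 kcal.
Fat: 35% × 2078.4 = 727.44 kcal; carbohydrate: 1350.96 kcal.
Fat: 727.44 kcal ÷ 9 kcal/g = 80.8267 g.

81 g/day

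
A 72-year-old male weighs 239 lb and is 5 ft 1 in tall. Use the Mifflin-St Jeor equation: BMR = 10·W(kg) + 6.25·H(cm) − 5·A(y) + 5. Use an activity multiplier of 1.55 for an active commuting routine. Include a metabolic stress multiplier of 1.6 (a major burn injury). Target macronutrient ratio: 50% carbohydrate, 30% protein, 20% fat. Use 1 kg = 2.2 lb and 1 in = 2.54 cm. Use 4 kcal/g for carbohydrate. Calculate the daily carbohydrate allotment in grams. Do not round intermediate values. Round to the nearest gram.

Convert to metric: weight = 239 ÷ 2.2 = 108.6364 kg; height = (5×12 + 1) × 2.54 = 61 × 2.54 = 154.94 cm.
Mifflin-St Jeor (male): BMR = 10(108.6364) + 6.25(154.94) − 5(72) + 5 = 1086.3636 + 968.375 − 360 + 5 = 1699.7386 kcal/day.
TEE = 1699.7386 × 1.55 = 2634.5949 kcal/day.
With stress factor 1.6: 2634.5949 × 1.6 = 4215.3518 kcal/day.
Carbohydrate energy = 50% × 4215.3518 = 2107.6759 kcal.
Carbohydrate = 2107.6759 ÷ 4 kcal/g = 526.919 g.

527 g/day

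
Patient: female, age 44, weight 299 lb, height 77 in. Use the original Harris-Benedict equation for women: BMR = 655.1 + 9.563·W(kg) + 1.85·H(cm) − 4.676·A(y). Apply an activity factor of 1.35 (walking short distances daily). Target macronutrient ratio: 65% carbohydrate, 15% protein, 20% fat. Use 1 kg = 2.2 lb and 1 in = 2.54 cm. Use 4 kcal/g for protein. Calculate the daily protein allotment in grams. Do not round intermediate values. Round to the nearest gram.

Convert to metric: weight = 299 ÷ 2.2 = 135.9091 kg; height = 77 × 2.54 = 195.58 cm.
Harris-Benedict: BMR = 655.1 + 9.563(135.9091) + 1.85(195.58) − 4.676(44) = 2110.8776 kcal/day.
TEE = 2110.8776 × 1.35 = 2849.6848 kcal/day.
Protein energy = 15% × 2849.6848 = 427.4527 kcal.
Protein = 427.4527 ÷ 4 kcal/g = 106.8632 g.

107 g/day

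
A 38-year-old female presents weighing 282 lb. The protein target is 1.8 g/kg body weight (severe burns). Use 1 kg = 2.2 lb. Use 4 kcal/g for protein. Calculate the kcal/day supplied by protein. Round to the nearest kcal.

Weight in kg = 282 ÷ 2.2 = 128.1818 kg.
Protein = 1.8 g/kg × 128.1818 kg = 230.7273 g/day.
Protein energy = 230.7273 g × 4 kcal/g = 922.9091 kcal/day.

923 kcal/day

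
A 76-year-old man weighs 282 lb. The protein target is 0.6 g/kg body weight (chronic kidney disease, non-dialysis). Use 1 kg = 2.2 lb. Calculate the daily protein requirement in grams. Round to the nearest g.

Weight in kg = 282 ÷ 2.2 = 128.1818 kg.
Protein = 0.6 g/kg × 128.1818 kg = 76.9091 g/day.

77 g/day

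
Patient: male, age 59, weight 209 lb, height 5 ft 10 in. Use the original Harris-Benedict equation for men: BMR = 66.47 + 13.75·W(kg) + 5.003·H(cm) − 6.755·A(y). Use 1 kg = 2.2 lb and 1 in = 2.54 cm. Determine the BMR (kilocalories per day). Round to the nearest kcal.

Convert to metric: weight = 209 ÷ 2.2 = 95 kg; height = (5×12 + 10) × 2.54 = 70 × 2.54 = 177.8 cm.
Harris-Benedict: BMR = 66.47 + 13.75(95) + 5.003(177.8) − 6.755(59) = 1863.7084 kcal/day.

1864 kilocalories per day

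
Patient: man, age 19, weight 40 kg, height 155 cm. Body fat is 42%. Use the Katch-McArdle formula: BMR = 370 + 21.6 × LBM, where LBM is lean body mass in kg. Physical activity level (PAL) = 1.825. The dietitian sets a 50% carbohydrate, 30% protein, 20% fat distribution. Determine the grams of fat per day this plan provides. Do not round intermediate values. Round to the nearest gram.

35 g/day

LBM = 40 × (1 − 0.42) = 23.2 kg. Katch-McArdle: BMR = 370 + 21.6 × 23.2 = 871.12 kcal/day.
TEE = 871.12 × 1.825 = 1589.794 kcal/day.
Fat energy = 20% × 1589.794 = 317.9588 kcal.
Fat = 317.9588 ÷ 9 kcal/g = 35.3288 g.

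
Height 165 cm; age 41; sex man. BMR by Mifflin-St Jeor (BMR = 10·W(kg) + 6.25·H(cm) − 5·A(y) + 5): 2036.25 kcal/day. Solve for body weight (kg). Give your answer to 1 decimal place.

2036.25 = 10·W + 6.25(165) − 5(41) + 5
10·W = 2036.25 − 831.25 = 1205, so W = 120.5 kg.

120.5 kg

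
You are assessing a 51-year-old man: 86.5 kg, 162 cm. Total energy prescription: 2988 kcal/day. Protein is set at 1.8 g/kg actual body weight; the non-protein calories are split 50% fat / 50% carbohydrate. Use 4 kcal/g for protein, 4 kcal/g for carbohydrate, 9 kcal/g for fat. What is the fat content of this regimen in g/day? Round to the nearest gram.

131 g/day

Protein = 1.8 × 86.5 = 155.7 g → 155.7 × 4 = 622.8 kcal.
Non-protein calories = 2988 − 622.8 = 2365.2 kcal.
Fat: 50% × 2365.2 = 1182.6 kcal; carbohydrate: 1182.6 kcal.
Fat: 1182.6 kcal ÷ 9 kcal/g = 131.4 g.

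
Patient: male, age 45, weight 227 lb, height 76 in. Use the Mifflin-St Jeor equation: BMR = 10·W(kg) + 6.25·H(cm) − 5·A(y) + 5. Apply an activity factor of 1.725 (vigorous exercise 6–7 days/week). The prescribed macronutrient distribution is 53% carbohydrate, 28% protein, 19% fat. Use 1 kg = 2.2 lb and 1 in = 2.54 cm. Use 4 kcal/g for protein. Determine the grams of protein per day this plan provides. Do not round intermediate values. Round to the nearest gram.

Convert to metric: weight = 227 ÷ 2.2 = 103.1818 kg; height = 76 × 2.54 = 193.04 cm.
Mifflin-St Jeor (male): BMR = 10(103.1818) + 6.25(193.04) − 5(45) + 5 = 1031.8182 + 1206.5 − 225 + 5 = 2018.3182 kcal/day.
TEE = 2018.3182 × 1.725 = 3481.5989 kcal/day.
Protein energy = 28% × 3481.5989 = 974.8477 kcal.
Protein = 974.8477 ÷ 4 kcal/g = 243.7119 g.

244 g/day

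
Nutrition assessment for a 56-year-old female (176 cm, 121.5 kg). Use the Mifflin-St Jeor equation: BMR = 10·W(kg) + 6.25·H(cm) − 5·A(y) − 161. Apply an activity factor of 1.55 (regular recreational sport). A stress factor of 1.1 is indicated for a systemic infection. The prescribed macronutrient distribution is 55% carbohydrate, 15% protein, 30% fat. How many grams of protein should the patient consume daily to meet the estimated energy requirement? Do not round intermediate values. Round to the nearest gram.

Mifflin-St Jeor (female): BMR = 10(121.5) + 6.25(176) − 5(56) − 161 = 1215 + 1100 − 280 − 161 = 1874 kcal/day.
TEE = 1874 × 1.55 = 2904.7 kcal/day.
With stress factor 1.1: 2904.7 × 1.1 = 3195.17 kcal/day.
Protein energy = 15% × 3195.17 = 479.2755 kcal.
Protein = 479.2755 ÷ 4 kcal/g = 119.8189 g.

120 g/day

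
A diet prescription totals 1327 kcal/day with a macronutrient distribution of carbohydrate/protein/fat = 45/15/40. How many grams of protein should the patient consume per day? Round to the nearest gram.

Protein energy = 15% × 1327 = 199.05 kcal.
At 4 kcal/g: 199.05 ÷ 4 = 49.7625 g.

50 g/day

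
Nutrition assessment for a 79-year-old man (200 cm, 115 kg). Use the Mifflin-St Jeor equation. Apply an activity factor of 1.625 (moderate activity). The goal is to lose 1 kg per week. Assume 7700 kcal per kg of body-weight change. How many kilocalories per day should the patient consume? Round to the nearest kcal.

Mifflin-St Jeor (male): BMR = 10(115) + 6.25(200) − 5(79) + 5 = 1150 + 1250 − 395 + 5 = 2010 kcal/day.
TEE = 2010 × 1.625 = 3266.25 kcal/day.
Required daily deficit = 1 × 7700 ÷ 7 = 1100 kcal/day.
Target intake = 3266.25 − 1100 = 2166.25 kcal/day.

2166 kilocalories per day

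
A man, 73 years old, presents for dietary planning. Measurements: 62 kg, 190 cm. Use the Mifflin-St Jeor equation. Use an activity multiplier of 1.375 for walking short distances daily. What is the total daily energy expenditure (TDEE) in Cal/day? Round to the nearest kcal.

Mifflin-St Jeor (male): BMR = 10(62) + 6.25(190) − 5(73) + 5 = 620 + 1187.5 − 365 + 5 = 1447.5 kcal/day.
TEE = BMR × activity factor = 1447.5 × 1.375 = 1990.3125 kcal/day.

1990 Cal/day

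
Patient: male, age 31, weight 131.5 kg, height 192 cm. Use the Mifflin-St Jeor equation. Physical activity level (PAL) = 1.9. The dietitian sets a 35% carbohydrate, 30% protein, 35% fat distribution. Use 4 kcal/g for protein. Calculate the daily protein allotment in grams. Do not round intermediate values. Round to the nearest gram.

337 g/day

Mifflin-St Jeor (male): BMR = 10(131.5) + 6.25(192) − 5(31) + 5 = 1315 + 1200 − 155 + 5 = 2365 kcal/day.
TEE = 2365 × 1.9 = 4493.5 kcal/day.
Protein energy = 30% × 4493.5 = 1348.05 kcal.
Protein = 1348.05 ÷ 4 kcal/g = 337.0125 g.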